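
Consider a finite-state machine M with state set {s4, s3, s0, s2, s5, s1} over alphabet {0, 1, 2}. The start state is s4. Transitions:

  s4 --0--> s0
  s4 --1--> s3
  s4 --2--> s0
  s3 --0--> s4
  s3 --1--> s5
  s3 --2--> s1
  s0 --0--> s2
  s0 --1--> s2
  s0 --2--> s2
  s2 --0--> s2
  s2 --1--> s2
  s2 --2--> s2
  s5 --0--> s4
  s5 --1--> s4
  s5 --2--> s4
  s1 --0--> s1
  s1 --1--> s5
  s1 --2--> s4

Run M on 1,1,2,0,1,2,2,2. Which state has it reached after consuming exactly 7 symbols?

s2

s4 → s3 → s5 → s4 → s0 → s2 → s2 → s2
After 7 symbols: s2.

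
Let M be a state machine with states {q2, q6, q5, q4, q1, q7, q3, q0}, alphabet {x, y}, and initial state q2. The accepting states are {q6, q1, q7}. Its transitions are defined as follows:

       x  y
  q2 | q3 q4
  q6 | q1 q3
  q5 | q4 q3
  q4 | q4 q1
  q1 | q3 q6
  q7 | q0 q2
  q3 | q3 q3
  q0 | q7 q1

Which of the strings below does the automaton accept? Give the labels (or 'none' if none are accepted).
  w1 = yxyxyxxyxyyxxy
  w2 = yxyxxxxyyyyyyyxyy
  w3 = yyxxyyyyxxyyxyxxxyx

none

w1: Trace: q2 -y-> q4 -x-> q4 -y-> q1 -x-> q3 -y-> q3 -x-> q3 -x-> q3 -y-> q3 -x-> q3 -y-> q3 -y-> q3 -x-> q3 -x-> q3 -y-> q3  → end q3, rejected
w2: Trace: q2 -y-> q4 -x-> q4 -y-> q1 -x-> q3 -x-> q3 -x-> q3 -x-> q3 -y-> q3 -y-> q3 -y-> q3 -y-> q3 -y-> q3 -y-> q3 -y-> q3 -x-> q3 -y-> q3 -y-> q3  → end q3, rejected
w3: Trace: q2 -y-> q4 -y-> q1 -x-> q3 -x-> q3 -y-> q3 -y-> q3 -y-> q3 -y-> q3 -x-> q3 -x-> q3 -y-> q3 -y-> q3 -x-> q3 -y-> q3 -x-> q3 -x-> q3 -x-> q3 -y-> q3 -x-> q3  → end q3, rejected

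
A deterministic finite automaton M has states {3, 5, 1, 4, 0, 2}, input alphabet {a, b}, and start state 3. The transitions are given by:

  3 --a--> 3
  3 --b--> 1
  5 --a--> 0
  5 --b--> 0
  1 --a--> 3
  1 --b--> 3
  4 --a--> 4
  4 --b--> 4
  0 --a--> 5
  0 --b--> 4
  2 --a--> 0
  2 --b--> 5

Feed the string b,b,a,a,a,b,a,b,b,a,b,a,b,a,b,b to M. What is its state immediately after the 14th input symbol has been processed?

3 → 1 → 3 → 3 → 3 → 3 → 1 → 3 → 1 → 3 → 3 → 1 → 3 → 1 → 3
After 14 symbols: 3.

3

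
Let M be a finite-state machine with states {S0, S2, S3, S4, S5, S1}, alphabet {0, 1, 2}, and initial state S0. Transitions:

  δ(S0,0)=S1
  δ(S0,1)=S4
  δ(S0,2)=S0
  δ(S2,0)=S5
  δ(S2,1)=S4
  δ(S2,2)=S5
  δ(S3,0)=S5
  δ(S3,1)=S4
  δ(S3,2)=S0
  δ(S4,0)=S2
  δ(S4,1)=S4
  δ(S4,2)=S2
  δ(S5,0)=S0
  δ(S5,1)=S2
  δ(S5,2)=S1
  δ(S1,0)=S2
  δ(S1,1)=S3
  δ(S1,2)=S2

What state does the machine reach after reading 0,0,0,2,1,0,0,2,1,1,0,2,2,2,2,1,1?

S4

Trace: S0 -0-> S1 -0-> S2 -0-> S5 -2-> S1 -1-> S3 -0-> S5 -0-> S0 -2-> S0 -1-> S4 -1-> S4 -0-> S2 -2-> S5 -2-> S1 -2-> S2 -2-> S5 -1-> S2 -1-> S4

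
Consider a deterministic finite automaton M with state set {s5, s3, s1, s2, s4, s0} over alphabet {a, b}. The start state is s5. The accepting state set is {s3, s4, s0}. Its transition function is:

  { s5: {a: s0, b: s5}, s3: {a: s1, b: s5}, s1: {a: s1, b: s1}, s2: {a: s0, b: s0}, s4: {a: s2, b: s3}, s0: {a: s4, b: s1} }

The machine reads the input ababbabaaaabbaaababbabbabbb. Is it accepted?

s5 → s0 → s1 → s1 → s1 → s1 → s1 → s1 → s1 → s1 → s1 → s1 → s1 → s1 → s1 → s1 → s1 → s1 → s1 → s1 → s1 → s1 → s1 → s1 → s1 → s1 → s1 → s1
End state s1 is not accepting.

No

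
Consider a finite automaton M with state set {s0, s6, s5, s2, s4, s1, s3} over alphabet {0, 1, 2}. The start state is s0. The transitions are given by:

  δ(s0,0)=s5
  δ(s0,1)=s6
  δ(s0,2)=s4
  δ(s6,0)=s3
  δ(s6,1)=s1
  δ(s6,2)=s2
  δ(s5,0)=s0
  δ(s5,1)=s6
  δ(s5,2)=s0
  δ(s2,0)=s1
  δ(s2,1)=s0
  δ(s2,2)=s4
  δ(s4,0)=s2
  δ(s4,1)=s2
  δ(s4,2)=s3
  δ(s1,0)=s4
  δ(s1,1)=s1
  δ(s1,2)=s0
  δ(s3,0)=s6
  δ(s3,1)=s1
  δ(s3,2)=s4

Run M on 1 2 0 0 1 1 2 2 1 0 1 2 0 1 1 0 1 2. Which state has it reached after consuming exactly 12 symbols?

s4

start at s0
read '1': s0 → s6
read '2': s6 → s2
read '0': s2 → s1
read '0': s1 → s4
read '1': s4 → s2
read '1': s2 → s0
read '2': s0 → s4
read '2': s4 → s3
read '1': s3 → s1
read '0': s1 → s4
read '1': s4 → s2
read '2': s2 → s4
After 12 symbols: s4.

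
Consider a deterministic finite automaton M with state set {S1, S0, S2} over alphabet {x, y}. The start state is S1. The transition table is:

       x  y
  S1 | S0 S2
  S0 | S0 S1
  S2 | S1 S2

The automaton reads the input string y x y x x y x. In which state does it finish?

start at S1
read 'y': S1 → S2
read 'x': S2 → S1
read 'y': S1 → S2
read 'x': S2 → S1
read 'x': S1 → S0
read 'y': S0 → S1
read 'x': S1 → S0

S0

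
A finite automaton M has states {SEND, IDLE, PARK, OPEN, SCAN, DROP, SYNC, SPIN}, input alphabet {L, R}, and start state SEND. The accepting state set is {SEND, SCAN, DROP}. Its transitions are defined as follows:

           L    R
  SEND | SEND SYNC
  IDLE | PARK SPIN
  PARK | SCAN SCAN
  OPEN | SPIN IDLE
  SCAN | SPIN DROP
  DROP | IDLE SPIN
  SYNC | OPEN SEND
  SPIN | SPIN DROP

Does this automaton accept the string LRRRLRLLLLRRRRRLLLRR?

No

SEND → SEND → SYNC → SEND → SYNC → OPEN → IDLE → PARK → SCAN → SPIN → SPIN → DROP → SPIN → DROP → SPIN → DROP → IDLE → PARK → SCAN → DROP → SPIN
End state SPIN is not accepting.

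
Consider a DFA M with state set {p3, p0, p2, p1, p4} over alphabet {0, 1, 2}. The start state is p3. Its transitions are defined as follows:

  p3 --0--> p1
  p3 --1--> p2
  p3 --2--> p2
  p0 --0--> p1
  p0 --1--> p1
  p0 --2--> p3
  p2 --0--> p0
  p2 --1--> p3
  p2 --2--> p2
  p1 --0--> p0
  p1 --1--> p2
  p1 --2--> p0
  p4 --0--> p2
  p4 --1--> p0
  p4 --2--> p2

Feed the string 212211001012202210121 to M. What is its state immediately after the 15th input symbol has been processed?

p0

p3 → p2 → p3 → p2 → p2 → p3 → p2 → p0 → p1 → p2 → p0 → p1 → p0 → p3 → p1 → p0
After 15 symbols: p0.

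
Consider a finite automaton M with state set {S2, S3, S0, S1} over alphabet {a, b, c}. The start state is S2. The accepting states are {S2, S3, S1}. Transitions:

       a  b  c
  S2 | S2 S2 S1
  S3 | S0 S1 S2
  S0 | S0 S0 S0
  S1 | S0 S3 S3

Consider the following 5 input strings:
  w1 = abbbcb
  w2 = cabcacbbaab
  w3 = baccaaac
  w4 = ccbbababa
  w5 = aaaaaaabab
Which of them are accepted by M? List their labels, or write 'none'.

w1:
  start at S2
  read 'a': S2 → S2
  read 'b': S2 → S2
  read 'b': S2 → S2
  read 'b': S2 → S2
  read 'c': S2 → S1
  read 'b': S1 → S3
  end S3, accepted
w2:
  start at S2
  read 'c': S2 → S1
  read 'a': S1 → S0
  read 'b': S0 → S0
  read 'c': S0 → S0
  read 'a': S0 → S0
  read 'c': S0 → S0
  read 'b': S0 → S0
  read 'b': S0 → S0
  read 'a': S0 → S0
  read 'a': S0 → S0
  read 'b': S0 → S0
  end S0, rejected
w3:
  start at S2
  read 'b': S2 → S2
  read 'a': S2 → S2
  read 'c': S2 → S1
  read 'c': S1 → S3
  read 'a': S3 → S0
  read 'a': S0 → S0
  read 'a': S0 → S0
  read 'c': S0 → S0
  end S0, rejected
w4:
  start at S2
  read 'c': S2 → S1
  read 'c': S1 → S3
  read 'b': S3 → S1
  read 'b': S1 → S3
  read 'a': S3 → S0
  read 'b': S0 → S0
  read 'a': S0 → S0
  read 'b': S0 → S0
  read 'a': S0 → S0
  end S0, rejected
w5:
  start at S2
  read 'a': S2 → S2
  read 'a': S2 → S2
  read 'a': S2 → S2
  read 'a': S2 → S2
  read 'a': S2 → S2
  read 'a': S2 → S2
  read 'a': S2 → S2
  read 'b': S2 → S2
  read 'a': S2 → S2
  read 'b': S2 → S2
  end S2, accepted

w1, w5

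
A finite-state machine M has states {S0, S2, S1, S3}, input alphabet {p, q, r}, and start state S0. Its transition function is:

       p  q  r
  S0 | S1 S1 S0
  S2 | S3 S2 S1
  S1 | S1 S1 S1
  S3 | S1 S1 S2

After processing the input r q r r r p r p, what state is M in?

S1

S0 → S0 → S1 → S1 → S1 → S1 → S1 → S1 → S1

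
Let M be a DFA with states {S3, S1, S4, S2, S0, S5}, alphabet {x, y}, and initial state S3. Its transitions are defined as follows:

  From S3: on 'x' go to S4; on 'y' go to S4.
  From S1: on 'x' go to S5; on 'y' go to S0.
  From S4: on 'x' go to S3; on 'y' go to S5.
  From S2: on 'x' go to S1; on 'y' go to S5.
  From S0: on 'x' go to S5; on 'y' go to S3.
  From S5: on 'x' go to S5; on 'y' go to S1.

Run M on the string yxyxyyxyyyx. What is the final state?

S4

S3 → S4 → S3 → S4 → S3 → S4 → S5 → S5 → S1 → S0 → S3 → S4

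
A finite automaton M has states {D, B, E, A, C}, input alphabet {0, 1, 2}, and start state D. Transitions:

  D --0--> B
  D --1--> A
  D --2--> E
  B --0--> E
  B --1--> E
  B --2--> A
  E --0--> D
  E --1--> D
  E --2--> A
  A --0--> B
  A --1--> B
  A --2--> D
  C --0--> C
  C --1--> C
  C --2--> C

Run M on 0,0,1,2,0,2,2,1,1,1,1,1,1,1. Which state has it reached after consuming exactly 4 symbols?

start at D
read '0': D → B
read '0': B → E
read '1': E → D
read '2': D → E
After 4 symbols: E.

E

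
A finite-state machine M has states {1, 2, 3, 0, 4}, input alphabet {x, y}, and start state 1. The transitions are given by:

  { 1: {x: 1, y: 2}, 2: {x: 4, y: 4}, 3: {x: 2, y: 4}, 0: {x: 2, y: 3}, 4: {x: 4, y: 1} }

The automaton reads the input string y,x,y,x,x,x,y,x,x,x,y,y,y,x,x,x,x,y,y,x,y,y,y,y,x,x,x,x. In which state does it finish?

1

Trace: 1 -y-> 2 -x-> 4 -y-> 1 -x-> 1 -x-> 1 -x-> 1 -y-> 2 -x-> 4 -x-> 4 -x-> 4 -y-> 1 -y-> 2 -y-> 4 -x-> 4 -x-> 4 -x-> 4 -x-> 4 -y-> 1 -y-> 2 -x-> 4 -y-> 1 -y-> 2 -y-> 4 -y-> 1 -x-> 1 -x-> 1 -x-> 1 -x-> 1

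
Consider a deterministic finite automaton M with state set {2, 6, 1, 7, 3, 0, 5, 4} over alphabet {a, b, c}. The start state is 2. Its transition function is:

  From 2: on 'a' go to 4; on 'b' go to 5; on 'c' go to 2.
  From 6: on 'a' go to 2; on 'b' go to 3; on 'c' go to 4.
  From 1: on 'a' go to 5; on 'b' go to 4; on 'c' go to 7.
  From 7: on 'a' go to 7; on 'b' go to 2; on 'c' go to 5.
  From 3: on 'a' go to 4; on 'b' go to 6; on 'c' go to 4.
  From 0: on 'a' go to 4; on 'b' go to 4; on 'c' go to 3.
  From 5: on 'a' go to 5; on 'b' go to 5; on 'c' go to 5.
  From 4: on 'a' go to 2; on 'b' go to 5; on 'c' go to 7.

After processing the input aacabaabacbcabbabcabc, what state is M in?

5

2 → 4 → 2 → 2 → 4 → 5 → 5 → 5 → 5 → 5 → 5 → 5 → 5 → 5 → 5 → 5 → 5 → 5 → 5 → 5 → 5 → 5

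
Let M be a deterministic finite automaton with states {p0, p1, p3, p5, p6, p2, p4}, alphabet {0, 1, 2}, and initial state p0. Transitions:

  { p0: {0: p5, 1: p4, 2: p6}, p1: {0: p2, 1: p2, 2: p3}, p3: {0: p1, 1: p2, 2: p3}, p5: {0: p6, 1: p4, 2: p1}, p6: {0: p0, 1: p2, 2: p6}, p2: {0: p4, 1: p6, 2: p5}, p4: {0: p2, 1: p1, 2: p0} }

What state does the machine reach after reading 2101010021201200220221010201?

start at p0
read '2': p0 → p6
read '1': p6 → p2
read '0': p2 → p4
read '1': p4 → p1
read '0': p1 → p2
read '1': p2 → p6
read '0': p6 → p0
read '0': p0 → p5
read '2': p5 → p1
read '1': p1 → p2
read '2': p2 → p5
read '0': p5 → p6
read '1': p6 → p2
read '2': p2 → p5
read '0': p5 → p6
read '0': p6 → p0
read '2': p0 → p6
read '2': p6 → p6
read '0': p6 → p0
read '2': p0 → p6
read '2': p6 → p6
read '1': p6 → p2
read '0': p2 → p4
read '1': p4 → p1
read '0': p1 → p2
read '2': p2 → p5
read '0': p5 → p6
read '1': p6 → p2

p2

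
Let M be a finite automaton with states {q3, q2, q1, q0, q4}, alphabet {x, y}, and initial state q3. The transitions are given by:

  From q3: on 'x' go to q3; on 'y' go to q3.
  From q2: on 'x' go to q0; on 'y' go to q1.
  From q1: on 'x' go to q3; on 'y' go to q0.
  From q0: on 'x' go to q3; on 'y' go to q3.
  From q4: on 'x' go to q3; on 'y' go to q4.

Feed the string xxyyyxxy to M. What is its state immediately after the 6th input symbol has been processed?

Trace: q3 -x-> q3 -x-> q3 -y-> q3 -y-> q3 -y-> q3 -x-> q3
After 6 symbols: q3.

q3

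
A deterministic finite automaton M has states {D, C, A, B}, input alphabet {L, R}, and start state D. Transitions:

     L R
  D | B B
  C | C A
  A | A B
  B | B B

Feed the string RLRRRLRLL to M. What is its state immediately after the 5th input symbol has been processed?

B

D → B → B → B → B → B
After 5 symbols: B.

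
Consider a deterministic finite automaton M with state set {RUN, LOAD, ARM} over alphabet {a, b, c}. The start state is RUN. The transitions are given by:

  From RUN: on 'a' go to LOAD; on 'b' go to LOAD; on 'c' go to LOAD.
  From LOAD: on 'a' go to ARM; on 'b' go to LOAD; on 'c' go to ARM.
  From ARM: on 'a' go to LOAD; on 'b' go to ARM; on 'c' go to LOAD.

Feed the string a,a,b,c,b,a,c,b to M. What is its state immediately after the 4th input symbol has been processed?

start at RUN
read 'a': RUN → LOAD
read 'a': LOAD → ARM
read 'b': ARM → ARM
read 'c': ARM → LOAD
After 4 symbols: LOAD.

LOAD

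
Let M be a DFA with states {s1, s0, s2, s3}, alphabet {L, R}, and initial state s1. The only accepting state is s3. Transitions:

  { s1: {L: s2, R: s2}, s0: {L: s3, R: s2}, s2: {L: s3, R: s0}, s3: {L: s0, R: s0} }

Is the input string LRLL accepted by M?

No

s1 → s2 → s0 → s3 → s0
End state s0 is not accepting.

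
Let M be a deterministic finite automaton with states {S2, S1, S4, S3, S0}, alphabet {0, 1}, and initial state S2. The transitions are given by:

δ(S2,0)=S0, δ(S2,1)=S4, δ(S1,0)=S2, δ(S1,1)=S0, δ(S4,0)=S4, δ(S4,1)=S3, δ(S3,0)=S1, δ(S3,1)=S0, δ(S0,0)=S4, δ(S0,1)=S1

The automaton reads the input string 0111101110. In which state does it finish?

S2

start at S2
read '0': S2 → S0
read '1': S0 → S1
read '1': S1 → S0
read '1': S0 → S1
read '1': S1 → S0
read '0': S0 → S4
read '1': S4 → S3
read '1': S3 → S0
read '1': S0 → S1
read '0': S1 → S2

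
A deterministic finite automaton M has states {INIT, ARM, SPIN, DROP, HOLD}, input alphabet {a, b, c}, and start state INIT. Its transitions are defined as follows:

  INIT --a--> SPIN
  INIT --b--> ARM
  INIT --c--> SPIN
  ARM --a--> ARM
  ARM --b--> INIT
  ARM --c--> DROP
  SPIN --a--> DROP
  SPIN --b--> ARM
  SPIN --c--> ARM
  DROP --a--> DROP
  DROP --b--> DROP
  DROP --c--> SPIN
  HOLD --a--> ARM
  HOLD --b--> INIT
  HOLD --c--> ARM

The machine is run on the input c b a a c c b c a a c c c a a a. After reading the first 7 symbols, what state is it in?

start at INIT
read 'c': INIT → SPIN
read 'b': SPIN → ARM
read 'a': ARM → ARM
read 'a': ARM → ARM
read 'c': ARM → DROP
read 'c': DROP → SPIN
read 'b': SPIN → ARM
After 7 symbols: ARM.

ARM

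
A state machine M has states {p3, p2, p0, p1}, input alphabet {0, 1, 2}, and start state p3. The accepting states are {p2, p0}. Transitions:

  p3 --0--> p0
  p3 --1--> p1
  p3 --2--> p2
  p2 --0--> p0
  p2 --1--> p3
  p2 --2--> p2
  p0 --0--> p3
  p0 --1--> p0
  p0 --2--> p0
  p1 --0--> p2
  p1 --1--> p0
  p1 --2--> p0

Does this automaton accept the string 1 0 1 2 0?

Yes

Trace: p3 -1-> p1 -0-> p2 -1-> p3 -2-> p2 -0-> p0
End state p0 is accepting.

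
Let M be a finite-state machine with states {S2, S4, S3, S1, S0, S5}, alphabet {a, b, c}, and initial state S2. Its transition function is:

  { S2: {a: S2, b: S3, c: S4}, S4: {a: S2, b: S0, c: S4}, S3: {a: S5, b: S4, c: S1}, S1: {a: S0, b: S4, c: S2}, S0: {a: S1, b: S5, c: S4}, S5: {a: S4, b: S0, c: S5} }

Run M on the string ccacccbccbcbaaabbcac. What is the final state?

S4

S2 → S4 → S4 → S2 → S4 → S4 → S4 → S0 → S4 → S4 → S0 → S4 → S0 → S1 → S0 → S1 → S4 → S0 → S4 → S2 → S4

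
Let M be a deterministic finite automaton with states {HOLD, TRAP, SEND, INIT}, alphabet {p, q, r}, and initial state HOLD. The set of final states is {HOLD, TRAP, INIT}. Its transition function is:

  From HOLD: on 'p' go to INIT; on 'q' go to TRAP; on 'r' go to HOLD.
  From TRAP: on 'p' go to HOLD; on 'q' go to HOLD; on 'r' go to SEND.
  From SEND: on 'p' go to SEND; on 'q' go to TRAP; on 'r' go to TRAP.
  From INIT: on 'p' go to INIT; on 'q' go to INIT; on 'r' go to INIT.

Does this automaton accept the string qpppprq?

Yes

start at HOLD
read 'q': HOLD → TRAP
read 'p': TRAP → HOLD
read 'p': HOLD → INIT
read 'p': INIT → INIT
read 'p': INIT → INIT
read 'r': INIT → INIT
read 'q': INIT → INIT
End state INIT is accepting.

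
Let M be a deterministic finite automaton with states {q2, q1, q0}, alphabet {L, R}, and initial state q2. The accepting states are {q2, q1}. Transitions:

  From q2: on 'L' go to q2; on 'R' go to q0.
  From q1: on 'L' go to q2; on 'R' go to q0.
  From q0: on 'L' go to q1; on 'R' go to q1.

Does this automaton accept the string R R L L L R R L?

Yes

q2 → q0 → q1 → q2 → q2 → q2 → q0 → q1 → q2
End state q2 is accepting.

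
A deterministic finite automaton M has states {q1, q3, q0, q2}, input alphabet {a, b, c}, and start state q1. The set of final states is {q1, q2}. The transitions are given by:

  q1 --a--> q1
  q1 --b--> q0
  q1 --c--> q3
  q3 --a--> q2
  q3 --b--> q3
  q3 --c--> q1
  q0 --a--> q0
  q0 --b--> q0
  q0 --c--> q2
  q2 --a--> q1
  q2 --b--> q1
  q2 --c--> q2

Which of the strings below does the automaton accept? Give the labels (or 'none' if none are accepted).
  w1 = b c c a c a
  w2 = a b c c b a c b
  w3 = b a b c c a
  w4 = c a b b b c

w1, w3, w4

w1: q1 → q0 → q2 → q2 → q1 → q3 → q2  → end q2, accepted
w2: q1 → q1 → q0 → q2 → q2 → q1 → q1 → q3 → q3  → end q3, rejected
w3: q1 → q0 → q0 → q0 → q2 → q2 → q1  → end q1, accepted
w4: q1 → q3 → q2 → q1 → q0 → q0 → q2  → end q2, accepted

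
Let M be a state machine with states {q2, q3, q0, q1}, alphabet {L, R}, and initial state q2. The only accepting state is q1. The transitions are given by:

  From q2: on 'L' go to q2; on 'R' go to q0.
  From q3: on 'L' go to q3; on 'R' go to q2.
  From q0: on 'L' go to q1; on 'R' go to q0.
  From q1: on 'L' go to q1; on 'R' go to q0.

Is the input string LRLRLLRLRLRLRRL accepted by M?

start at q2
read 'L': q2 → q2
read 'R': q2 → q0
read 'L': q0 → q1
read 'R': q1 → q0
read 'L': q0 → q1
read 'L': q1 → q1
read 'R': q1 → q0
read 'L': q0 → q1
read 'R': q1 → q0
read 'L': q0 → q1
read 'R': q1 → q0
read 'L': q0 → q1
read 'R': q1 → q0
read 'R': q0 → q0
read 'L': q0 → q1
End state q1 is accepting.

Yes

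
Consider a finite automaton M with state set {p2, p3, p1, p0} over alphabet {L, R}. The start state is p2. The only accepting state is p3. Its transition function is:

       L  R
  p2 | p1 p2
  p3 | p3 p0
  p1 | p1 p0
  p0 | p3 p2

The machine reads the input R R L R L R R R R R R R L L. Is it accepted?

No

Trace: p2 -R-> p2 -R-> p2 -L-> p1 -R-> p0 -L-> p3 -R-> p0 -R-> p2 -R-> p2 -R-> p2 -R-> p2 -R-> p2 -R-> p2 -L-> p1 -L-> p1
End state p1 is not accepting.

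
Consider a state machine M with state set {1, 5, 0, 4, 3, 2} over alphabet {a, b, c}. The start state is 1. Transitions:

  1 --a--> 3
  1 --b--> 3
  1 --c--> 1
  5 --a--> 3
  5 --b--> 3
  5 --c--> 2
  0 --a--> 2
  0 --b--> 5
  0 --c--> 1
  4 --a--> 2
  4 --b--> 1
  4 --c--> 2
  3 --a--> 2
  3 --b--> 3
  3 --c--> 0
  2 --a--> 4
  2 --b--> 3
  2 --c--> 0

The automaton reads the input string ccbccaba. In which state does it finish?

2

1 → 1 → 1 → 3 → 0 → 1 → 3 → 3 → 2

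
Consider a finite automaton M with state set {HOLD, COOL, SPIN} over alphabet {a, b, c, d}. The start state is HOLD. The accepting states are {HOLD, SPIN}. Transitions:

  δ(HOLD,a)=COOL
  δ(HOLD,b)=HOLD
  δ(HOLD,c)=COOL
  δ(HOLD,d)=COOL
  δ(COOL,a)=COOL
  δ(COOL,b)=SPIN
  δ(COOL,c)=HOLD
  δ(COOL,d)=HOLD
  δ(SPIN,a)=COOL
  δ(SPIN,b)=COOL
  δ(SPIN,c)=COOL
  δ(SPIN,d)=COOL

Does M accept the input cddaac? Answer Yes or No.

start at HOLD
read 'c': HOLD → COOL
read 'd': COOL → HOLD
read 'd': HOLD → COOL
read 'a': COOL → COOL
read 'a': COOL → COOL
read 'c': COOL → HOLD
End state HOLD is accepting.

Yes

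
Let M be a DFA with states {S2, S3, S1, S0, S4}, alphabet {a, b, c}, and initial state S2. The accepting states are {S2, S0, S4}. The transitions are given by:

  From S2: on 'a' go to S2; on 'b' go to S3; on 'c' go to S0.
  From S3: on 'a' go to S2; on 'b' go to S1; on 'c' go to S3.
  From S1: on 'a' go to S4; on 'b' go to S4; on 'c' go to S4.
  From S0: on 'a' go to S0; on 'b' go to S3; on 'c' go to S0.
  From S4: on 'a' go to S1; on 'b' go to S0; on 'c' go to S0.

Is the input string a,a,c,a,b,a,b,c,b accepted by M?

No

start at S2
read 'a': S2 → S2
read 'a': S2 → S2
read 'c': S2 → S0
read 'a': S0 → S0
read 'b': S0 → S3
read 'a': S3 → S2
read 'b': S2 → S3
read 'c': S3 → S3
read 'b': S3 → S1
End state S1 is not accepting.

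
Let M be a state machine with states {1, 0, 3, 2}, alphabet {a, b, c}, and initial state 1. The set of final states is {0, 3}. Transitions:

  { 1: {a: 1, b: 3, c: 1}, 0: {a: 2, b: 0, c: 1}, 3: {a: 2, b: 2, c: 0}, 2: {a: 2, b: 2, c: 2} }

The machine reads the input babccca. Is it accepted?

start at 1
read 'b': 1 → 3
read 'a': 3 → 2
read 'b': 2 → 2
read 'c': 2 → 2
read 'c': 2 → 2
read 'c': 2 → 2
read 'a': 2 → 2
End state 2 is not accepting.

No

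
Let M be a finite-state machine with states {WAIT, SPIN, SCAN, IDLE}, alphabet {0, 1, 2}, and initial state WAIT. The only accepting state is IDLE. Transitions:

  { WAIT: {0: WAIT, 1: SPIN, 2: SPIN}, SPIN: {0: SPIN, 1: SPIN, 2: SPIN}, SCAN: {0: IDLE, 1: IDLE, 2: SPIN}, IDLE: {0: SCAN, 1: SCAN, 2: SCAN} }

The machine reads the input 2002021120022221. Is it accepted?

start at WAIT
read '2': WAIT → SPIN
read '0': SPIN → SPIN
read '0': SPIN → SPIN
read '2': SPIN → SPIN
read '0': SPIN → SPIN
read '2': SPIN → SPIN
read '1': SPIN → SPIN
read '1': SPIN → SPIN
read '2': SPIN → SPIN
read '0': SPIN → SPIN
read '0': SPIN → SPIN
read '2': SPIN → SPIN
read '2': SPIN → SPIN
read '2': SPIN → SPIN
read '2': SPIN → SPIN
read '1': SPIN → SPIN
End state SPIN is not accepting.

No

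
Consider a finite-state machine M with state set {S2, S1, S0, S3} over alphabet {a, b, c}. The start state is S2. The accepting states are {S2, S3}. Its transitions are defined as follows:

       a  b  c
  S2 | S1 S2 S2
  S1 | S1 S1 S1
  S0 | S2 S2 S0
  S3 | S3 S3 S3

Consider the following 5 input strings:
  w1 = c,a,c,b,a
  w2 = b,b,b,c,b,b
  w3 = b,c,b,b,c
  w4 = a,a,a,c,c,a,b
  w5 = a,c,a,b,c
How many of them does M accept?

2

w1: S2 → S2 → S1 → S1 → S1 → S1  → end S1, rejected
w2: S2 → S2 → S2 → S2 → S2 → S2 → S2  → end S2, accepted
w3: S2 → S2 → S2 → S2 → S2 → S2  → end S2, accepted
w4: S2 → S1 → S1 → S1 → S1 → S1 → S1 → S1  → end S1, rejected
w5: S2 → S1 → S1 → S1 → S1 → S1  → end S1, rejected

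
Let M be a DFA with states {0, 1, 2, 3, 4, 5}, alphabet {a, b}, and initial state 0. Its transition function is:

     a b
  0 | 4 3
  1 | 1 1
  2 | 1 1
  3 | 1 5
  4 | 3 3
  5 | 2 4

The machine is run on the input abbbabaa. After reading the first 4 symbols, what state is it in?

4

0 → 4 → 3 → 5 → 4
After 4 symbols: 4.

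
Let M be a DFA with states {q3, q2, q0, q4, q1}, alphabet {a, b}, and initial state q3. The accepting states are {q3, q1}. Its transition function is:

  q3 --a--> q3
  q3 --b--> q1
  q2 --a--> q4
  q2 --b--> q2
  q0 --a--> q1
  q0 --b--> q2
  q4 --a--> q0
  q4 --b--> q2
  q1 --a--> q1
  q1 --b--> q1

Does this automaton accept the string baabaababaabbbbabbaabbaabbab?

Yes

start at q3
read 'b': q3 → q1
read 'a': q1 → q1
read 'a': q1 → q1
read 'b': q1 → q1
read 'a': q1 → q1
read 'a': q1 → q1
read 'b': q1 → q1
read 'a': q1 → q1
read 'b': q1 → q1
read 'a': q1 → q1
read 'a': q1 → q1
read 'b': q1 → q1
read 'b': q1 → q1
read 'b': q1 → q1
read 'b': q1 → q1
read 'a': q1 → q1
read 'b': q1 → q1
read 'b': q1 → q1
read 'a': q1 → q1
read 'a': q1 → q1
read 'b': q1 → q1
read 'b': q1 → q1
read 'a': q1 → q1
read 'a': q1 → q1
read 'b': q1 → q1
read 'b': q1 → q1
read 'a': q1 → q1
read 'b': q1 → q1
End state q1 is accepting.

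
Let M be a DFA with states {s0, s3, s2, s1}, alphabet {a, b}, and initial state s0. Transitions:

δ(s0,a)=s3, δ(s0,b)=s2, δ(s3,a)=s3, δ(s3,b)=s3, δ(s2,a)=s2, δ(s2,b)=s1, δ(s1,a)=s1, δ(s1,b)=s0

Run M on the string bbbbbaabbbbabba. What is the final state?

s3

Trace: s0 -b-> s2 -b-> s1 -b-> s0 -b-> s2 -b-> s1 -a-> s1 -a-> s1 -b-> s0 -b-> s2 -b-> s1 -b-> s0 -a-> s3 -b-> s3 -b-> s3 -a-> s3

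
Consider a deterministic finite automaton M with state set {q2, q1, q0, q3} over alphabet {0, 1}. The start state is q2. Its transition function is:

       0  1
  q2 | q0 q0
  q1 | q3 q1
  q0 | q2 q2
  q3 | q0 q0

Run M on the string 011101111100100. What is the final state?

q0

q2 → q0 → q2 → q0 → q2 → q0 → q2 → q0 → q2 → q0 → q2 → q0 → q2 → q0 → q2 → q0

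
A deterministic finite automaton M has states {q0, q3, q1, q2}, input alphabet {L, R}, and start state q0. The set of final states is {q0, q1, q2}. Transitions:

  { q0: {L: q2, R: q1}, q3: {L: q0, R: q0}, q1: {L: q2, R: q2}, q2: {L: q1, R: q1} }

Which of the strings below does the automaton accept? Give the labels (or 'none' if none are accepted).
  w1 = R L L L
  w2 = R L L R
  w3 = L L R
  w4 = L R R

w1, w2, w3, w4

w1:
  start at q0
  read 'R': q0 → q1
  read 'L': q1 → q2
  read 'L': q2 → q1
  read 'L': q1 → q2
  end q2, accepted
w2:
  start at q0
  read 'R': q0 → q1
  read 'L': q1 → q2
  read 'L': q2 → q1
  read 'R': q1 → q2
  end q2, accepted
w3:
  start at q0
  read 'L': q0 → q2
  read 'L': q2 → q1
  read 'R': q1 → q2
  end q2, accepted
w4:
  start at q0
  read 'L': q0 → q2
  read 'R': q2 → q1
  read 'R': q1 → q2
  end q2, accepted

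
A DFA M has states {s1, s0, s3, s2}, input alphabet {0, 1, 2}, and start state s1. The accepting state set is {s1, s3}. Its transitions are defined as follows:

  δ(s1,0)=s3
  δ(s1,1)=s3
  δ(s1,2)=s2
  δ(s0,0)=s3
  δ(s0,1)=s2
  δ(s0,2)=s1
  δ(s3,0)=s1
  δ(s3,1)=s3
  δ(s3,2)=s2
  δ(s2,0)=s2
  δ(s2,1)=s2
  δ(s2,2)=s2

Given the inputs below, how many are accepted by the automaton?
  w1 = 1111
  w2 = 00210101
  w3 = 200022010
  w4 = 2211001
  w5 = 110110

w1:
  start at s1
  read '1': s1 → s3
  read '1': s3 → s3
  read '1': s3 → s3
  read '1': s3 → s3
  end s3, accepted
w2:
  start at s1
  read '0': s1 → s3
  read '0': s3 → s1
  read '2': s1 → s2
  read '1': s2 → s2
  read '0': s2 → s2
  read '1': s2 → s2
  read '0': s2 → s2
  read '1': s2 → s2
  end s2, rejected
w3:
  start at s1
  read '2': s1 → s2
  read '0': s2 → s2
  read '0': s2 → s2
  read '0': s2 → s2
  read '2': s2 → s2
  read '2': s2 → s2
  read '0': s2 → s2
  read '1': s2 → s2
  read '0': s2 → s2
  end s2, rejected
w4:
  start at s1
  read '2': s1 → s2
  read '2': s2 → s2
  read '1': s2 → s2
  read '1': s2 → s2
  read '0': s2 → s2
  read '0': s2 → s2
  read '1': s2 → s2
  end s2, rejected
w5:
  start at s1
  read '1': s1 → s3
  read '1': s3 → s3
  read '0': s3 → s1
  read '1': s1 → s3
  read '1': s3 → s3
  read '0': s3 → s1
  end s1, accepted

2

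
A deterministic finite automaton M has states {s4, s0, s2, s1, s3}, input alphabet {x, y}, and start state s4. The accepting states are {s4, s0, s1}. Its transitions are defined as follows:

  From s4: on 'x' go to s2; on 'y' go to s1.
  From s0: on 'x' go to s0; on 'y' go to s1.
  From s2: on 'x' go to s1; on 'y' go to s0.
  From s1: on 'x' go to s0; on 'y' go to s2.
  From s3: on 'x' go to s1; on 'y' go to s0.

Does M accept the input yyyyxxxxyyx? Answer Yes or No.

Yes

s4 → s1 → s2 → s0 → s1 → s0 → s0 → s0 → s0 → s1 → s2 → s1
End state s1 is accepting.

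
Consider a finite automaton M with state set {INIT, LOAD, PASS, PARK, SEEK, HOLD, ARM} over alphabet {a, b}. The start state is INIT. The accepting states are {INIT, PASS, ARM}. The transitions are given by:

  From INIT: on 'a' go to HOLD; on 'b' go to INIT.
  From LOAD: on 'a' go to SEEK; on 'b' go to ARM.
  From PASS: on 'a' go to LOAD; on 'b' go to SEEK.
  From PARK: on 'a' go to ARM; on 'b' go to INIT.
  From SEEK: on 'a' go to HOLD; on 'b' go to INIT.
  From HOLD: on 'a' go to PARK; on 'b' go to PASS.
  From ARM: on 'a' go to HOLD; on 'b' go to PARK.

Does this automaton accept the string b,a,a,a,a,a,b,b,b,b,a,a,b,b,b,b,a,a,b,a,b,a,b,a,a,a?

start at INIT
read 'b': INIT → INIT
read 'a': INIT → HOLD
read 'a': HOLD → PARK
read 'a': PARK → ARM
read 'a': ARM → HOLD
read 'a': HOLD → PARK
read 'b': PARK → INIT
read 'b': INIT → INIT
read 'b': INIT → INIT
read 'b': INIT → INIT
read 'a': INIT → HOLD
read 'a': HOLD → PARK
read 'b': PARK → INIT
read 'b': INIT → INIT
read 'b': INIT → INIT
read 'b': INIT → INIT
read 'a': INIT → HOLD
read 'a': HOLD → PARK
read 'b': PARK → INIT
read 'a': INIT → HOLD
read 'b': HOLD → PASS
read 'a': PASS → LOAD
read 'b': LOAD → ARM
read 'a': ARM → HOLD
read 'a': HOLD → PARK
read 'a': PARK → ARM
End state ARM is accepting.

Yes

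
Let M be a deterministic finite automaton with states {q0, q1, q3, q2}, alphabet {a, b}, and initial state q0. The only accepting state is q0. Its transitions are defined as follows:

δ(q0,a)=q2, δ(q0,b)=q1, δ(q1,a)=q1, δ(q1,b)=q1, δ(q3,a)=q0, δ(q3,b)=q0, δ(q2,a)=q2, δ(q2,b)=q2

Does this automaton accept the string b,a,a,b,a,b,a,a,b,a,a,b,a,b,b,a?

No

Trace: q0 -b-> q1 -a-> q1 -a-> q1 -b-> q1 -a-> q1 -b-> q1 -a-> q1 -a-> q1 -b-> q1 -a-> q1 -a-> q1 -b-> q1 -a-> q1 -b-> q1 -b-> q1 -a-> q1
End state q1 is not accepting.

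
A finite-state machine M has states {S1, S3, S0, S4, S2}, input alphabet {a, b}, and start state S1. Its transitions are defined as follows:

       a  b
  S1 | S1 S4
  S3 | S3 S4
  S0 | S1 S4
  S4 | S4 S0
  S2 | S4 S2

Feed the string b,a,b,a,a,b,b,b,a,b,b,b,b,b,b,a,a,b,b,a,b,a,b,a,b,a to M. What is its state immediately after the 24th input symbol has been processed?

S4

Trace: S1 -b-> S4 -a-> S4 -b-> S0 -a-> S1 -a-> S1 -b-> S4 -b-> S0 -b-> S4 -a-> S4 -b-> S0 -b-> S4 -b-> S0 -b-> S4 -b-> S0 -b-> S4 -a-> S4 -a-> S4 -b-> S0 -b-> S4 -a-> S4 -b-> S0 -a-> S1 -b-> S4 -a-> S4
After 24 symbols: S4.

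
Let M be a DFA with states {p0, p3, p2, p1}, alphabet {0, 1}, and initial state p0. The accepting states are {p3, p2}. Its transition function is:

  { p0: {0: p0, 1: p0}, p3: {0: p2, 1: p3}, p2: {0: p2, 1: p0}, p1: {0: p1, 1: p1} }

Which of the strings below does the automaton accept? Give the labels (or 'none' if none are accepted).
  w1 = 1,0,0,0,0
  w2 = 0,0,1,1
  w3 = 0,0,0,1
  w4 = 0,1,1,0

w1: p0 → p0 → p0 → p0 → p0 → p0  → end p0, rejected
w2: p0 → p0 → p0 → p0 → p0  → end p0, rejected
w3: p0 → p0 → p0 → p0 → p0  → end p0, rejected
w4: p0 → p0 → p0 → p0 → p0  → end p0, rejected

none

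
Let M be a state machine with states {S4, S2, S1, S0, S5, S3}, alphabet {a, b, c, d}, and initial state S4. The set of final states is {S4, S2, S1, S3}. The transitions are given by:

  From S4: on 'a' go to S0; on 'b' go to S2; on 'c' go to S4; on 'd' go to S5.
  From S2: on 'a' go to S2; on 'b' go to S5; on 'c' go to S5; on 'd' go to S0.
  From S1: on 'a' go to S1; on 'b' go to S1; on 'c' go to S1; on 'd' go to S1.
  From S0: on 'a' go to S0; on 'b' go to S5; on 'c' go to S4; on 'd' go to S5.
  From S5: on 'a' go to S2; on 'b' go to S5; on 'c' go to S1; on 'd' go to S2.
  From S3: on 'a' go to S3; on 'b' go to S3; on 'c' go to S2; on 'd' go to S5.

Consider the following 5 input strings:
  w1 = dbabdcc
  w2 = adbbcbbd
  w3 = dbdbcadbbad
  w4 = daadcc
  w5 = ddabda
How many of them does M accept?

5

w1: Trace: S4 -d-> S5 -b-> S5 -a-> S2 -b-> S5 -d-> S2 -c-> S5 -c-> S1  → end S1, accepted
w2: Trace: S4 -a-> S0 -d-> S5 -b-> S5 -b-> S5 -c-> S1 -b-> S1 -b-> S1 -d-> S1  → end S1, accepted
w3: Trace: S4 -d-> S5 -b-> S5 -d-> S2 -b-> S5 -c-> S1 -a-> S1 -d-> S1 -b-> S1 -b-> S1 -a-> S1 -d-> S1  → end S1, accepted
w4: Trace: S4 -d-> S5 -a-> S2 -a-> S2 -d-> S0 -c-> S4 -c-> S4  → end S4, accepted
w5: Trace: S4 -d-> S5 -d-> S2 -a-> S2 -b-> S5 -d-> S2 -a-> S2  → end S2, accepted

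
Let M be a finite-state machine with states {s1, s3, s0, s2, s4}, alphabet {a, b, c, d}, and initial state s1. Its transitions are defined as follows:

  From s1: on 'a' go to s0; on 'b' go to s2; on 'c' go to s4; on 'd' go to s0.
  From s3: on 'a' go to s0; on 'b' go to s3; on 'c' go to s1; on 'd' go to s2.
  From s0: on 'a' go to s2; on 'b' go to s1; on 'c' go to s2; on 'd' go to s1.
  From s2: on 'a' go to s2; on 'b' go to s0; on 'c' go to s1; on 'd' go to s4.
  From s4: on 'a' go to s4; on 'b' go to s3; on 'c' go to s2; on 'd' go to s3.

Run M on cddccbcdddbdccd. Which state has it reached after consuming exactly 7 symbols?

Trace: s1 -c-> s4 -d-> s3 -d-> s2 -c-> s1 -c-> s4 -b-> s3 -c-> s1
After 7 symbols: s1.

s1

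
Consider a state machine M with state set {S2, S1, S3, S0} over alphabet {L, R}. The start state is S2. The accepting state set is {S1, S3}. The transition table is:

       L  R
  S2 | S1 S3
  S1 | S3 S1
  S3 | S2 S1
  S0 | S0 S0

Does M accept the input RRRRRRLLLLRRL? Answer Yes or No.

Yes

S2 → S3 → S1 → S1 → S1 → S1 → S1 → S3 → S2 → S1 → S3 → S1 → S1 → S3
End state S3 is accepting.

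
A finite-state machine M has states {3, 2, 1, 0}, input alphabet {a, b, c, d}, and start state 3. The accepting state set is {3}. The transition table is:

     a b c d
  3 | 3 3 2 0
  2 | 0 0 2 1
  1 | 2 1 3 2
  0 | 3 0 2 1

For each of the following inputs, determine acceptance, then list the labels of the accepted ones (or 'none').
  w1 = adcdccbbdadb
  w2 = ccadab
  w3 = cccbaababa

w1: 3 → 3 → 0 → 2 → 1 → 3 → 2 → 0 → 0 → 1 → 2 → 1 → 1  → end 1, rejected
w2: 3 → 2 → 2 → 0 → 1 → 2 → 0  → end 0, rejected
w3: 3 → 2 → 2 → 2 → 0 → 3 → 3 → 3 → 3 → 3 → 3  → end 3, accepted

w3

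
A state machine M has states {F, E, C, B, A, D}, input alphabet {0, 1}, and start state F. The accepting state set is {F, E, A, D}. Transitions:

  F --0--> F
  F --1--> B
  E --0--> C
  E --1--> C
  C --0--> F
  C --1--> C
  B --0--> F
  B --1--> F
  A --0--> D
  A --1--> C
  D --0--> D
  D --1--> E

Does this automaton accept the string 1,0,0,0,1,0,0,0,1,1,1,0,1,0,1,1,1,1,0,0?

start at F
read '1': F → B
read '0': B → F
read '0': F → F
read '0': F → F
read '1': F → B
read '0': B → F
read '0': F → F
read '0': F → F
read '1': F → B
read '1': B → F
read '1': F → B
read '0': B → F
read '1': F → B
read '0': B → F
read '1': F → B
read '1': B → F
read '1': F → B
read '1': B → F
read '0': F → F
read '0': F → F
End state F is accepting.

Yes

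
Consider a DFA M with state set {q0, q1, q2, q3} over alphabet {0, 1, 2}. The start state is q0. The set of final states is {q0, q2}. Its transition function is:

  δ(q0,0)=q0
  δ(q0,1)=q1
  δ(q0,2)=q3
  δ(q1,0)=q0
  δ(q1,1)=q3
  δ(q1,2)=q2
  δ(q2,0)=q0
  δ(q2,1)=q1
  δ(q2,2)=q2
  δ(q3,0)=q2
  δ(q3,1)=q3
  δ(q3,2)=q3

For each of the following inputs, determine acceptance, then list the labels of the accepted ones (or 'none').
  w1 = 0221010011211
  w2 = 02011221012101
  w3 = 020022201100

w1: q0 → q0 → q3 → q3 → q3 → q2 → q1 → q0 → q0 → q1 → q3 → q3 → q3 → q3  → end q3, rejected
w2: q0 → q0 → q3 → q2 → q1 → q3 → q3 → q3 → q3 → q2 → q1 → q2 → q1 → q0 → q1  → end q1, rejected
w3: q0 → q0 → q3 → q2 → q0 → q3 → q3 → q3 → q2 → q1 → q3 → q2 → q0  → end q0, accepted

w3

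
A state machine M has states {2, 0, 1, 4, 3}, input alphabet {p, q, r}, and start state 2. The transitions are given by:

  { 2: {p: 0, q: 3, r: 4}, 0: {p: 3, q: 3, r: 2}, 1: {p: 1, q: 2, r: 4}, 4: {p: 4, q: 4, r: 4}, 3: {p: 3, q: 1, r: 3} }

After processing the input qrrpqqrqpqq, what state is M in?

Trace: 2 -q-> 3 -r-> 3 -r-> 3 -p-> 3 -q-> 1 -q-> 2 -r-> 4 -q-> 4 -p-> 4 -q-> 4 -q-> 4

4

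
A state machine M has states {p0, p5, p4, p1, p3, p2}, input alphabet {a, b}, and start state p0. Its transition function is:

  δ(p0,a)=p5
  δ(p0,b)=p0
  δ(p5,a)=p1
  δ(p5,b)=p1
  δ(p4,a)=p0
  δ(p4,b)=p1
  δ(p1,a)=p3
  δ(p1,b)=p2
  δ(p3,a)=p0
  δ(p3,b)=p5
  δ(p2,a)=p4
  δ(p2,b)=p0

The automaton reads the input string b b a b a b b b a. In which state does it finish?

p0 → p0 → p0 → p5 → p1 → p3 → p5 → p1 → p2 → p4

p4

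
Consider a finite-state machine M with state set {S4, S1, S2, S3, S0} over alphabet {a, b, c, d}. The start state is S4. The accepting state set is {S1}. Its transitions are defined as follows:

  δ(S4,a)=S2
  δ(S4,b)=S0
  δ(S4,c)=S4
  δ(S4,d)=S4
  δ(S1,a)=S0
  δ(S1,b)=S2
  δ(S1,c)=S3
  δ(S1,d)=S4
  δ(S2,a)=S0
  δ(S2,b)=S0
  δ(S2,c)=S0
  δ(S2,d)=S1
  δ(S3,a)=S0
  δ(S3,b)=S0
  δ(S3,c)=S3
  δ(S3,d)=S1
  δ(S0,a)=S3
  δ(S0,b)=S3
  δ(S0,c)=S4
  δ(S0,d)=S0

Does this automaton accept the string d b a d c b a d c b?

No

S4 → S4 → S0 → S3 → S1 → S3 → S0 → S3 → S1 → S3 → S0
End state S0 is not accepting.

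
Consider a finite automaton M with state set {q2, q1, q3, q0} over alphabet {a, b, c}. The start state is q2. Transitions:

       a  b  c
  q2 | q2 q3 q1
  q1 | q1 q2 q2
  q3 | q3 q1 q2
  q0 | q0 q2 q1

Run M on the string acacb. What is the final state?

q3

start at q2
read 'a': q2 → q2
read 'c': q2 → q1
read 'a': q1 → q1
read 'c': q1 → q2
read 'b': q2 → q3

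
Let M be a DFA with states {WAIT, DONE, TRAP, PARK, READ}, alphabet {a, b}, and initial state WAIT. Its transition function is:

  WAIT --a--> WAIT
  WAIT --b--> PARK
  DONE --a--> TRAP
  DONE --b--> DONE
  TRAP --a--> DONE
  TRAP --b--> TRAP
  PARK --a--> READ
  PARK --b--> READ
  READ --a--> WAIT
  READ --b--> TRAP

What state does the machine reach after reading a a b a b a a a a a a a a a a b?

TRAP

Trace: WAIT -a-> WAIT -a-> WAIT -b-> PARK -a-> READ -b-> TRAP -a-> DONE -a-> TRAP -a-> DONE -a-> TRAP -a-> DONE -a-> TRAP -a-> DONE -a-> TRAP -a-> DONE -a-> TRAP -b-> TRAP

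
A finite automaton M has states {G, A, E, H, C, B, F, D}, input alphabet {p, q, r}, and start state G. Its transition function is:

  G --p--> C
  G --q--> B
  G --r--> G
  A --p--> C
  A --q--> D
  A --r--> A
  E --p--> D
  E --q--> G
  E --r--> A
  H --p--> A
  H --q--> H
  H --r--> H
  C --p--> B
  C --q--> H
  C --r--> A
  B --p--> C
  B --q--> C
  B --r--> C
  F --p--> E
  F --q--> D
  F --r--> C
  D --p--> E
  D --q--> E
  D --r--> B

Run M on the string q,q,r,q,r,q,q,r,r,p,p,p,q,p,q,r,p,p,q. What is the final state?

start at G
read 'q': G → B
read 'q': B → C
read 'r': C → A
read 'q': A → D
read 'r': D → B
read 'q': B → C
read 'q': C → H
read 'r': H → H
read 'r': H → H
read 'p': H → A
read 'p': A → C
read 'p': C → B
read 'q': B → C
read 'p': C → B
read 'q': B → C
read 'r': C → A
read 'p': A → C
read 'p': C → B
read 'q': B → C

C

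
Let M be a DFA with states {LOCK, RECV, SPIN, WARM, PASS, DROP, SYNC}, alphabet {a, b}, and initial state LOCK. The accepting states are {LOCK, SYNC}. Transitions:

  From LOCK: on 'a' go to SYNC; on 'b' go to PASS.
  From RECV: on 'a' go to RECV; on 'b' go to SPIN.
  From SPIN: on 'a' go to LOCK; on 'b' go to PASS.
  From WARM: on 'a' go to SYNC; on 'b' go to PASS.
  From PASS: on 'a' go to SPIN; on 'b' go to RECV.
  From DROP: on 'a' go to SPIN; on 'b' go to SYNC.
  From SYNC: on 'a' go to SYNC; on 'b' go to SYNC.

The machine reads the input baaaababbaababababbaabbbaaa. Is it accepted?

Yes

Trace: LOCK -b-> PASS -a-> SPIN -a-> LOCK -a-> SYNC -a-> SYNC -b-> SYNC -a-> SYNC -b-> SYNC -b-> SYNC -a-> SYNC -a-> SYNC -b-> SYNC -a-> SYNC -b-> SYNC -a-> SYNC -b-> SYNC -a-> SYNC -b-> SYNC -b-> SYNC -a-> SYNC -a-> SYNC -b-> SYNC -b-> SYNC -b-> SYNC -a-> SYNC -a-> SYNC -a-> SYNC
End state SYNC is accepting.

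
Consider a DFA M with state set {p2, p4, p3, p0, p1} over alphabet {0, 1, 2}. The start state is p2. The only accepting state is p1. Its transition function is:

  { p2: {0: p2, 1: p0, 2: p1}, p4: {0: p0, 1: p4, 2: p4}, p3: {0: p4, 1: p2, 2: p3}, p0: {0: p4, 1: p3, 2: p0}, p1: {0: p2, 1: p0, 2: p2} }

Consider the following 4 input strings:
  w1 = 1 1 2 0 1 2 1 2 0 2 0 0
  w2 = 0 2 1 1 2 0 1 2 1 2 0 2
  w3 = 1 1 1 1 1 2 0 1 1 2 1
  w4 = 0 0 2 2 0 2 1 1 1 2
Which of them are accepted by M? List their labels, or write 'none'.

w4

w1:
  start at p2
  read '1': p2 → p0
  read '1': p0 → p3
  read '2': p3 → p3
  read '0': p3 → p4
  read '1': p4 → p4
  read '2': p4 → p4
  read '1': p4 → p4
  read '2': p4 → p4
  read '0': p4 → p0
  read '2': p0 → p0
  read '0': p0 → p4
  read '0': p4 → p0
  end p0, rejected
w2:
  start at p2
  read '0': p2 → p2
  read '2': p2 → p1
  read '1': p1 → p0
  read '1': p0 → p3
  read '2': p3 → p3
  read '0': p3 → p4
  read '1': p4 → p4
  read '2': p4 → p4
  read '1': p4 → p4
  read '2': p4 → p4
  read '0': p4 → p0
  read '2': p0 → p0
  end p0, rejected
w3:
  start at p2
  read '1': p2 → p0
  read '1': p0 → p3
  read '1': p3 → p2
  read '1': p2 → p0
  read '1': p0 → p3
  read '2': p3 → p3
  read '0': p3 → p4
  read '1': p4 → p4
  read '1': p4 → p4
  read '2': p4 → p4
  read '1': p4 → p4
  end p4, rejected
w4:
  start at p2
  read '0': p2 → p2
  read '0': p2 → p2
  read '2': p2 → p1
  read '2': p1 → p2
  read '0': p2 → p2
  read '2': p2 → p1
  read '1': p1 → p0
  read '1': p0 → p3
  read '1': p3 → p2
  read '2': p2 → p1
  end p1, accepted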